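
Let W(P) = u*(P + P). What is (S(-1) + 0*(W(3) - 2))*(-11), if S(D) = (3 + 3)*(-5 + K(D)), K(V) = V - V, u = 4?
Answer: 330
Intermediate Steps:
K(V) = 0
W(P) = 8*P (W(P) = 4*(P + P) = 4*(2*P) = 8*P)
S(D) = -30 (S(D) = (3 + 3)*(-5 + 0) = 6*(-5) = -30)
(S(-1) + 0*(W(3) - 2))*(-11) = (-30 + 0*(8*3 - 2))*(-11) = (-30 + 0*(24 - 2))*(-11) = (-30 + 0*22)*(-11) = (-30 + 0)*(-11) = -30*(-11) = 330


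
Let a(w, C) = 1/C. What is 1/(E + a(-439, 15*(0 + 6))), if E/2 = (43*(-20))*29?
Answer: -90/4489199 ≈ -2.0048e-5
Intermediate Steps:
E = -49880 (E = 2*((43*(-20))*29) = 2*(-860*29) = 2*(-24940) = -49880)
1/(E + a(-439, 15*(0 + 6))) = 1/(-49880 + 1/(15*(0 + 6))) = 1/(-49880 + 1/(15*6)) = 1/(-49880 + 1/90) = 1/(-4489199/90) = -90/4489199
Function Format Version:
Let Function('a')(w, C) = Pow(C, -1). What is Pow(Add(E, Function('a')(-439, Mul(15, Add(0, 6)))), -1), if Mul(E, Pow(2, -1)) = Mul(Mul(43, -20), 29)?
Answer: Rational(-90, 4489199) ≈ -2.0048e-5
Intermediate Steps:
E = -49880 (E = Mul(2, Mul(Mul(43, -20), 29)) = Mul(2, Mul(-860, 29)) = Mul(2, -24940) = -49880)
Pow(Add(E, Function('a')(-439, Mul(15, Add(0, 6)))), -1) = Pow(Add(-49880, Pow(Mul(15, Add(0, 6)), -1)), -1) = Pow(Add(-49880, Pow(Mul(15, 6), -1)), -1) = Pow(Add(-49880, Pow(90, -1)), -1) = Pow(Add(-49880, Rational(1, 90)), -1) = Pow(Rational(-4489199, 90), -1) = Rational(-90, 4489199)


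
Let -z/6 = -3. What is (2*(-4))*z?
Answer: -144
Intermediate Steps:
z = 18 (z = -6*(-3) = 18)
(2*(-4))*z = (2*(-4))*18 = -8*18 = -144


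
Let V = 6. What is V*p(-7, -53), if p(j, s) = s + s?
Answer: -636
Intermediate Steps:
p(j, s) = 2*s
V*p(-7, -53) = 6*(2*(-53)) = 6*(-106) = -636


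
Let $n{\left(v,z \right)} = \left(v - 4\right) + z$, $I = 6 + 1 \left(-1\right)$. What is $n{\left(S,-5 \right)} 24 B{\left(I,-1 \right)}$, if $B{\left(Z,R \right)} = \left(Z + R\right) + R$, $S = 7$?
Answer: $-144$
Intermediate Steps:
$I = 5$ ($I = 6 - 1 = 5$)
$n{\left(v,z \right)} = -4 + v + z$ ($n{\left(v,z \right)} = \left(-4 + v\right) + z = -4 + v + z$)
$B{\left(Z,R \right)} = Z + 2 R$ ($B{\left(Z,R \right)} = \left(R + Z\right) + R = Z + 2 R$)
$n{\left(S,-5 \right)} 24 B{\left(I,-1 \right)} = \left(-4 + 7 - 5\right) 24 \left(5 + 2 \left(-1\right)\right) = \left(-2\right) 24 \left(5 - 2\right) = \left(-48\right) 3 = -144$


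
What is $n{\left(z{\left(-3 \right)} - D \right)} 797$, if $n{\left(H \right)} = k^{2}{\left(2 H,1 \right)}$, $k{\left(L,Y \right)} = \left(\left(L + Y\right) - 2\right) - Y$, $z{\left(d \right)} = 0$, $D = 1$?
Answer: $12752$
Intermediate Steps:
$k{\left(L,Y \right)} = -2 + L$ ($k{\left(L,Y \right)} = \left(-2 + L + Y\right) - Y = -2 + L$)
$n{\left(H \right)} = \left(-2 + 2 H\right)^{2}$
$n{\left(z{\left(-3 \right)} - D \right)} 797 = 4 \left(-1 + \left(0 - 1\right)\right)^{2} \cdot 797 = 4 \left(-1 - 1\right)^{2} \cdot 797 = 4 \left(-2\right)^{2} \cdot 797 = 4 \cdot 4 \cdot 797 = 16 \cdot 797 = 12752$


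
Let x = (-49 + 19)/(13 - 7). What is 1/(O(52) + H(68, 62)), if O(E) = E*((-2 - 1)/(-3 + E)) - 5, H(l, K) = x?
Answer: -49/646 ≈ -0.075851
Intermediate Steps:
x = -5 (x = -30/6 = -30*1/6 = -5)
H(l, K) = -5
O(E) = -5 - 3*E/(-3 + E) (O(E) = E*(-3/(-3 + E)) - 5 = -3*E/(-3 + E) - 5 = -5 - 3*E/(-3 + E))
1/(O(52) + H(68, 62)) = 1/((15 - 8*52)/(-3 + 52) - 5) = 1/((15 - 416)/49 - 5) = 1/((1/49)*(-401) - 5) = 1/(-401/49 - 5) = 1/(-646/49) = -49/646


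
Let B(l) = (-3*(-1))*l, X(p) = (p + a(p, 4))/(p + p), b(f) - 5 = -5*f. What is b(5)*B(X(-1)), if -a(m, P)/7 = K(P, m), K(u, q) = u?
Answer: -870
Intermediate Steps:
a(m, P) = -7*P
b(f) = 5 - 5*f
X(p) = (-28 + p)/(2*p) (X(p) = (p - 7*4)/(p + p) = (p - 28)/((2*p)) = (-28 + p)*(1/(2*p)) = (-28 + p)/(2*p))
B(l) = 3*l
b(5)*B(X(-1)) = (5 - 5*5)*(3*((½)*(-28 - 1)/(-1))) = (5 - 25)*(3*((½)*(-1)*(-29))) = -60*29/2 = -20*87/2 = -870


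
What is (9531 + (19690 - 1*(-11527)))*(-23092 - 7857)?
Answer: -1261109852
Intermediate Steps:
(9531 + (19690 - 1*(-11527)))*(-23092 - 7857) = (9531 + (19690 + 11527))*(-30949) = (9531 + 31217)*(-30949) = 40748*(-30949) = -1261109852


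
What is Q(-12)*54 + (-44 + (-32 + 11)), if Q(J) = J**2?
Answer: 7711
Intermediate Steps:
Q(-12)*54 + (-44 + (-32 + 11)) = (-12)**2*54 + (-44 + (-32 + 11)) = 144*54 + (-44 - 21) = 7776 - 65 = 7711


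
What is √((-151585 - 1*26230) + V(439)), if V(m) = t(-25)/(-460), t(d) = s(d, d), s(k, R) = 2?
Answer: I*√9406413730/230 ≈ 421.68*I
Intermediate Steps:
t(d) = 2
V(m) = -1/230 (V(m) = 2/(-460) = 2*(-1/460) = -1/230)
√((-151585 - 1*26230) + V(439)) = √((-151585 - 1*26230) - 1/230) = √((-151585 - 26230) - 1/230) = √(-177815 - 1/230) = √(-40897451/230) = I*√9406413730/230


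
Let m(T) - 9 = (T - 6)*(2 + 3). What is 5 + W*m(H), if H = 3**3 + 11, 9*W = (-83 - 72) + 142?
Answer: -2152/9 ≈ -239.11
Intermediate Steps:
W = -13/9 (W = ((-83 - 72) + 142)/9 = (-155 + 142)/9 = (1/9)*(-13) = -13/9 ≈ -1.4444)
H = 38 (H = 27 + 11 = 38)
m(T) = -21 + 5*T (m(T) = 9 + (T - 6)*(2 + 3) = 9 + (-6 + T)*5 = 9 + (-30 + 5*T) = -21 + 5*T)
5 + W*m(H) = 5 - 13*(-21 + 5*38)/9 = 5 - 13*(-21 + 190)/9 = 5 - 13/9*169 = 5 - 2197/9 = -2152/9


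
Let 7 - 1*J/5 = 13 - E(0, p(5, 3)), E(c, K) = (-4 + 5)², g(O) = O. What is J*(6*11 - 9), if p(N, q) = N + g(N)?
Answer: -1425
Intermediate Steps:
p(N, q) = 2*N (p(N, q) = N + N = 2*N)
E(c, K) = 1 (E(c, K) = 1² = 1)
J = -25 (J = 35 - 5*(13 - 1*1) = 35 - 5*(13 - 1) = 35 - 5*12 = 35 - 60 = -25)
J*(6*11 - 9) = -25*(6*11 - 9) = -25*(66 - 9) = -25*57 = -1425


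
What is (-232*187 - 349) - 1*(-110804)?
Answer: 67071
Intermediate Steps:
(-232*187 - 349) - 1*(-110804) = (-43384 - 349) + 110804 = -43733 + 110804 = 67071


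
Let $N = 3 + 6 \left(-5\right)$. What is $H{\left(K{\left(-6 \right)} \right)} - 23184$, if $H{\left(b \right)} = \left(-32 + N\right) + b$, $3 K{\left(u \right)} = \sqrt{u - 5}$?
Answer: $-23243 + \frac{i \sqrt{11}}{3} \approx -23243.0 + 1.1055 i$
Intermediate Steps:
$N = -27$ ($N = 3 - 30 = -27$)
$K{\left(u \right)} = \frac{\sqrt{-5 + u}}{3}$ ($K{\left(u \right)} = \frac{\sqrt{u - 5}}{3} = \frac{\sqrt{-5 + u}}{3}$)
$H{\left(b \right)} = -59 + b$ ($H{\left(b \right)} = \left(-32 - 27\right) + b = -59 + b$)
$H{\left(K{\left(-6 \right)} \right)} - 23184 = \left(-59 + \frac{\sqrt{-5 - 6}}{3}\right) - 23184 = \left(-59 + \frac{\sqrt{-11}}{3}\right) - 23184 = \left(-59 + \frac{i \sqrt{11}}{3}\right) - 23184 = -23243 + \frac{i \sqrt{11}}{3}$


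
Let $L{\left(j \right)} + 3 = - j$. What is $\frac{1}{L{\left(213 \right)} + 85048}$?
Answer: $\frac{1}{84832} \approx 1.1788 \cdot 10^{-5}$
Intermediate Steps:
$L{\left(j \right)} = -3 - j$
$\frac{1}{L{\left(213 \right)} + 85048} = \frac{1}{\left(-3 - 213\right) + 85048} = \frac{1}{-216 + 85048} = \frac{1}{84832}$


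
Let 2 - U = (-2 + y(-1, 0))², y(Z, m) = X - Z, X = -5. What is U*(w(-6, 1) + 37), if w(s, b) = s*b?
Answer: -1054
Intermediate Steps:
y(Z, m) = -5 - Z
U = -34 (U = 2 - (-2 + (-5 - 1*(-1)))² = 2 - (-2 + (-5 + 1))² = 2 - (-2 - 4)² = 2 - 1*(-6)² = 2 - 1*36 = 2 - 36 = -34)
w(s, b) = b*s
U*(w(-6, 1) + 37) = -34*(1*(-6) + 37) = -34*(-6 + 37) = -34*31 = -1054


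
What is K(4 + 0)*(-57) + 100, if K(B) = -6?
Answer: 442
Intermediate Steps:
K(4 + 0)*(-57) + 100 = -6*(-57) + 100 = 342 + 100 = 442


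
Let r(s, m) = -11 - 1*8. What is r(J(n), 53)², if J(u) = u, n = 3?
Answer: 361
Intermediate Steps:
r(s, m) = -19 (r(s, m) = -11 - 8 = -19)
r(J(n), 53)² = (-19)² = 361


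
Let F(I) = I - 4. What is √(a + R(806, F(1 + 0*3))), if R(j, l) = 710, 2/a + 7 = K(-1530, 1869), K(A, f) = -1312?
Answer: 14*√6302182/1319 ≈ 26.646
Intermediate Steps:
F(I) = -4 + I
a = -2/1319 (a = 2/(-7 - 1312) = 2/(-1319) = 2*(-1/1319) = -2/1319 ≈ -0.0015163)
√(a + R(806, F(1 + 0*3))) = √(-2/1319 + 710) = √(936488/1319) = 14*√6302182/1319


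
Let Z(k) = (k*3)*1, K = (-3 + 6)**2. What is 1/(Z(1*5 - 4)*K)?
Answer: 1/27 ≈ 0.037037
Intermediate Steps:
K = 9 (K = 3**2 = 9)
Z(k) = 3*k (Z(k) = (3*k)*1 = 3*k)
1/(Z(1*5 - 4)*K) = 1/((3*(1*5 - 4))*9) = 1/((3*(5 - 4))*9) = 1/((3*1)*9) = 1/(3*9) = 1/27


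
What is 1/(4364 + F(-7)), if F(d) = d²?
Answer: 1/4413 ≈ 0.00022660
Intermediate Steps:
1/(4364 + F(-7)) = 1/(4364 + (-7)²) = 1/(4364 + 49) = 1/4413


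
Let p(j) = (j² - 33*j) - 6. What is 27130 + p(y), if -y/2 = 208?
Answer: 213908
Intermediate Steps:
y = -416 (y = -2*208 = -416)
p(j) = -6 + j² - 33*j
27130 + p(y) = 27130 + (-6 + (-416)² - 33*(-416)) = 27130 + (-6 + 173056 + 13728) = 27130 + 186778 = 213908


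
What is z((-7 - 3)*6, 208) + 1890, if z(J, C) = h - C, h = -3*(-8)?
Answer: 1706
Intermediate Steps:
h = 24
z(J, C) = 24 - C
z((-7 - 3)*6, 208) + 1890 = (24 - 1*208) + 1890 = (24 - 208) + 1890 = -184 + 1890 = 1706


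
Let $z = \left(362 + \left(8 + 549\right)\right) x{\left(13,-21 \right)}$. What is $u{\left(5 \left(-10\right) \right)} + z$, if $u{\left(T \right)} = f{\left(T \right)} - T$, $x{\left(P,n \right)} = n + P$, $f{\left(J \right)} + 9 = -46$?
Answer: $-7357$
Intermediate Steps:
$f{\left(J \right)} = -55$ ($f{\left(J \right)} = -9 - 46 = -55$)
$x{\left(P,n \right)} = P + n$
$z = -7352$ ($z = \left(362 + \left(8 + 549\right)\right) \left(13 - 21\right) = \left(362 + 557\right) \left(-8\right) = 919 \left(-8\right) = -7352$)
$u{\left(T \right)} = -55 - T$
$u{\left(5 \left(-10\right) \right)} + z = \left(-55 - 5 \left(-10\right)\right) - 7352 = \left(-55 - -50\right) - 7352 = \left(-55 + 50\right) - 7352 = -5 - 7352 = -7357$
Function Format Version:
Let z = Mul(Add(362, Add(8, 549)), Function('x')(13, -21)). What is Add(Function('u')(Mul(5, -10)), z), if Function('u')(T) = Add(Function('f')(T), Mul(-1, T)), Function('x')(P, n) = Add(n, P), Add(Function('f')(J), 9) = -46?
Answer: -7357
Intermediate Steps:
Function('f')(J) = -55 (Function('f')(J) = Add(-9, -46) = -55)
Function('x')(P, n) = Add(P, n)
z = -7352 (z = Mul(Add(362, Add(8, 549)), Add(13, -21)) = Mul(Add(362, 557), -8) = Mul(919, -8) = -7352)
Function('u')(T) = Add(-55, Mul(-1, T))
Add(Function('u')(Mul(5, -10)), z) = Add(Add(-55, Mul(-1, Mul(5, -10))), -7352) = Add(Add(-55, Mul(-1, -50)), -7352) = Add(Add(-55, 50), -7352) = Add(-5, -7352) = -7357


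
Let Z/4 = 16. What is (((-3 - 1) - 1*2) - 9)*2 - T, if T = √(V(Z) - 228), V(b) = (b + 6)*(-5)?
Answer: -30 - 17*I*√2 ≈ -30.0 - 24.042*I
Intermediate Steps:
Z = 64 (Z = 4*16 = 64)
V(b) = -30 - 5*b (V(b) = (6 + b)*(-5) = -30 - 5*b)
T = 17*I*√2 (T = √((-30 - 5*64) - 228) = √((-30 - 320) - 228) = √(-350 - 228) = √(-578) = 17*I*√2 ≈ 24.042*I)
(((-3 - 1) - 1*2) - 9)*2 - T = (((-3 - 1) - 1*2) - 9)*2 - 17*I*√2 = ((-4 - 2) - 9)*2 - 17*I*√2 = (-6 - 9)*2 - 17*I*√2 = -15*2 - 17*I*√2 = -30 - 17*I*√2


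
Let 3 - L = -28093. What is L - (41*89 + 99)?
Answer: 24348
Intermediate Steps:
L = 28096 (L = 3 - 1*(-28093) = 3 + 28093 = 28096)
L - (41*89 + 99) = 28096 - (41*89 + 99) = 28096 - (3649 + 99) = 28096 - 1*3748 = 28096 - 3748 = 24348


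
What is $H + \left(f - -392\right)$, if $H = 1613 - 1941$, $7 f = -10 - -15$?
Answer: $\frac{453}{7} \approx 64.714$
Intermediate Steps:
$f = \frac{5}{7}$ ($f = \frac{-10 - -15}{7} = \frac{-10 + 15}{7} = \frac{1}{7} \cdot 5 = \frac{5}{7} \approx 0.71429$)
$H = -328$
$H + \left(f - -392\right) = -328 + \left(\frac{5}{7} - -392\right) = -328 + \left(\frac{5}{7} + 392\right) = -328 + \frac{2749}{7} = \frac{453}{7}$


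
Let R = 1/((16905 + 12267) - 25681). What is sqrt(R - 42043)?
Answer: 4*I*sqrt(32023840187)/3491 ≈ 205.04*I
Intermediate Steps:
R = 1/3491 (R = 1/(29172 - 25681) = 1/3491 ≈ 0.00028645)
sqrt(R - 42043) = sqrt(1/3491 - 42043) = sqrt(-146772112/3491) = 4*I*sqrt(32023840187)/3491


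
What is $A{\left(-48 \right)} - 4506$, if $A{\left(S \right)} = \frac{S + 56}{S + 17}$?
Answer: $- \frac{139694}{31} \approx -4506.3$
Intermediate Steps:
$A{\left(S \right)} = \frac{56 + S}{17 + S}$
$A{\left(-48 \right)} - 4506 = \frac{56 - 48}{17 - 48} - 4506 = \frac{1}{-31} \cdot 8 - 4506 = \left(- \frac{1}{31}\right) 8 - 4506 = - \frac{8}{31} - 4506 = - \frac{139694}{31}$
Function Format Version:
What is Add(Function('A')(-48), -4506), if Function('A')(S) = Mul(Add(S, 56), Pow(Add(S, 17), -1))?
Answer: Rational(-139694, 31) ≈ -4506.3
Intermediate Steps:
Function('A')(S) = Mul(Pow(Add(17, S), -1), Add(56, S)) (Function('A')(S) = Mul(Add(56, S), Pow(Add(17, S), -1)) = Mul(Pow(Add(17, S), -1), Add(56, S)))
Add(Function('A')(-48), -4506) = Add(Mul(Pow(Add(17, -48), -1), Add(56, -48)), -4506) = Add(Mul(Pow(-31, -1), 8), -4506) = Add(Mul(Rational(-1, 31), 8), -4506) = Add(Rational(-8, 31), -4506) = Rational(-139694, 31)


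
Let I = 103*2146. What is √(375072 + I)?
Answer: √596110 ≈ 772.08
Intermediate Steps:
I = 221038
√(375072 + I) = √(375072 + 221038) = √596110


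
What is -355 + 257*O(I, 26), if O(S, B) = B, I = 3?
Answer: 6327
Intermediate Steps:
-355 + 257*O(I, 26) = -355 + 257*26 = -355 + 6682 = 6327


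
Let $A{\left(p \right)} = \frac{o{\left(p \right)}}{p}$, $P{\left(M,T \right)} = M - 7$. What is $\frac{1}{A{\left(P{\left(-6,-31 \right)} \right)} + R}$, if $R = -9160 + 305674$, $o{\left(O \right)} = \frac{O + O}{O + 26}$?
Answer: $\frac{13}{3854684} \approx 3.3725 \cdot 10^{-6}$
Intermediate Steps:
$o{\left(O \right)} = \frac{2 O}{26 + O}$
$P{\left(M,T \right)} = -7 + M$ ($P{\left(M,T \right)} = M - 7 = -7 + M$)
$A{\left(p \right)} = \frac{2}{26 + p}$ ($A{\left(p \right)} = \frac{2 p \frac{1}{26 + p}}{p} = \frac{2}{26 + p}$)
$R = 296514$
$\frac{1}{A{\left(P{\left(-6,-31 \right)} \right)} + R} = \frac{1}{\frac{2}{26 - 13} + 296514} = \frac{1}{\frac{2}{13} + 296514} = \frac{1}{\frac{3854684}{13}} = \frac{13}{3854684}$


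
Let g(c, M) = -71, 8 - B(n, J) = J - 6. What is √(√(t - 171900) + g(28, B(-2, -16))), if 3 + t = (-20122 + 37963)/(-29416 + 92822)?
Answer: √(-5825362844 + 27174*I*√1567129436382)/9058 ≈ 13.222 + 15.679*I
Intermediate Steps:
B(n, J) = 14 - J (B(n, J) = 8 - (J - 6) = 8 - (-6 + J) = 8 + (6 - J) = 14 - J)
t = -172377/63406 (t = -3 + (-20122 + 37963)/(-29416 + 92822) = -3 + 17841/63406 = -172377/63406 ≈ -2.7186)
√(√(t - 171900) + g(28, B(-2, -16))) = √(√(-172377/63406 - 171900) - 71) = √(√(-10899663777/63406) - 71) = √(3*I*√1567129436382/9058 - 71) = √(-71 + 3*I*√1567129436382/9058)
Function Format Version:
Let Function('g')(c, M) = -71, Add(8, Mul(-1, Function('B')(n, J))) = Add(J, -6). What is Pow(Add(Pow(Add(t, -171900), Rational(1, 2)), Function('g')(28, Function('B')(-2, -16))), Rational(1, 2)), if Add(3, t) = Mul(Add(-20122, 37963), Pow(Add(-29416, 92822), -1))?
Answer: Mul(Rational(1, 9058), Pow(Add(-5825362844, Mul(27174, I, Pow(1567129436382, Rational(1, 2)))), Rational(1, 2))) ≈ Add(13.222, Mul(15.679, I))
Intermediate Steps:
Function('B')(n, J) = Add(14, Mul(-1, J)) (Function('B')(n, J) = Add(8, Mul(-1, Add(J, -6))) = Add(8, Mul(-1, Add(-6, J))) = Add(8, Add(6, Mul(-1, J))) = Add(14, Mul(-1, J)))
t = Rational(-172377, 63406) (t = Add(-3, Mul(Add(-20122, 37963), Pow(Add(-29416, 92822), -1))) = Add(-3, Mul(17841, Pow(63406, -1))) = Add(-3, Mul(17841, Rational(1, 63406))) = Add(-3, Rational(17841, 63406)) = Rational(-172377, 63406) ≈ -2.7186)
Pow(Add(Pow(Add(t, -171900), Rational(1, 2)), Function('g')(28, Function('B')(-2, -16))), Rational(1, 2)) = Pow(Add(Pow(Add(Rational(-172377, 63406), -171900), Rational(1, 2)), -71), Rational(1, 2)) = Pow(Add(Pow(Rational(-10899663777, 63406), Rational(1, 2)), -71), Rational(1, 2)) = Pow(Add(Mul(Rational(3, 9058), I, Pow(1567129436382, Rational(1, 2))), -71), Rational(1, 2)) = Pow(Add(-71, Mul(Rational(3, 9058), I, Pow(1567129436382, Rational(1, 2)))), Rational(1, 2))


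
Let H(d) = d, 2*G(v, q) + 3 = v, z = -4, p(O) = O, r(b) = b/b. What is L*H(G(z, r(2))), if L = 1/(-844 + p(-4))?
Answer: 7/1696 ≈ 0.0041274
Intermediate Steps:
r(b) = 1
G(v, q) = -3/2 + v/2
L = -1/848 (L = 1/(-844 - 4) = 1/(-848) = -1/848 ≈ -0.0011792)
L*H(G(z, r(2))) = -(-3/2 + (½)*(-4))/848 = -(-3/2 - 2)/848 = -1/848*(-7/2) = 7/1696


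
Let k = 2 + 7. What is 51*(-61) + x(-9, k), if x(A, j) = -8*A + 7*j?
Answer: -2976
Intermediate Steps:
k = 9
51*(-61) + x(-9, k) = 51*(-61) + (-8*(-9) + 7*9) = -3111 + (72 + 63) = -3111 + 135 = -2976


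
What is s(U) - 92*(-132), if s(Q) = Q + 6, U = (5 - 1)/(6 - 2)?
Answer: 12151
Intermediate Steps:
U = 1 (U = 4/4 = 4*(¼) = 1)
s(Q) = 6 + Q
s(U) - 92*(-132) = (6 + 1) - 92*(-132) = 7 + 12144 = 12151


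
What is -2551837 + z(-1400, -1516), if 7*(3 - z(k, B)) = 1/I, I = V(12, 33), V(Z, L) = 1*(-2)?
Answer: -35725675/14 ≈ -2.5518e+6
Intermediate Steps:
V(Z, L) = -2
I = -2
z(k, B) = 43/14 (z(k, B) = 3 - ⅐/(-2) = 3 - ⅐*(-½) = 3 + 1/14 = 43/14)
-2551837 + z(-1400, -1516) = -2551837 + 43/14 = -35725675/14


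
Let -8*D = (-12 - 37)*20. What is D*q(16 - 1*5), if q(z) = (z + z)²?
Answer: 59290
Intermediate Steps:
q(z) = 4*z² (q(z) = (2*z)² = 4*z²)
D = 245/2 (D = -(-12 - 37)*20/8 = -(-49)*20/8 = -⅛*(-980) = 245/2 ≈ 122.50)
D*q(16 - 1*5) = 245*(4*(16 - 1*5)²)/2 = 245*(4*(16 - 5)²)/2 = 245*(4*11²)/2 = 245*(4*121)/2 = (245/2)*484 = 59290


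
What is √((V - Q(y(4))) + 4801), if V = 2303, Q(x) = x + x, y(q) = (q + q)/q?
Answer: 10*√71 ≈ 84.261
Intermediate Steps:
y(q) = 2 (y(q) = (2*q)/q = 2)
Q(x) = 2*x
√((V - Q(y(4))) + 4801) = √((2303 - 2*2) + 4801) = √((2303 - 1*4) + 4801) = √((2303 - 4) + 4801) = √(2299 + 4801) = √7100 = 10*√71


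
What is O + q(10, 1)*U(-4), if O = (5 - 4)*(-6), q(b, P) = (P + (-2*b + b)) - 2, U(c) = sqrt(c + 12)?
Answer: -6 - 22*sqrt(2) ≈ -37.113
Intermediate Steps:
U(c) = sqrt(12 + c)
q(b, P) = -2 + P - b (q(b, P) = (P - b) - 2 = -2 + P - b)
O = -6 (O = 1*(-6) = -6)
O + q(10, 1)*U(-4) = -6 + (-2 + 1 - 1*10)*sqrt(12 - 4) = -6 + (-2 + 1 - 10)*sqrt(8) = -6 - 22*sqrt(2)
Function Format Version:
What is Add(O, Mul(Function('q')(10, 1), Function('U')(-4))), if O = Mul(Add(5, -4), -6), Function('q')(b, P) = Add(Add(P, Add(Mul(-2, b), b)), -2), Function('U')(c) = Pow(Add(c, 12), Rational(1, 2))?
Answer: Add(-6, Mul(-22, Pow(2, Rational(1, 2)))) ≈ -37.113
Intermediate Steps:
Function('U')(c) = Pow(Add(12, c), Rational(1, 2))
Function('q')(b, P) = Add(-2, P, Mul(-1, b)) (Function('q')(b, P) = Add(Add(P, Mul(-1, b)), -2) = Add(-2, P, Mul(-1, b)))
O = -6 (O = Mul(1, -6) = -6)
Add(O, Mul(Function('q')(10, 1), Function('U')(-4))) = Add(-6, Mul(Add(-2, 1, Mul(-1, 10)), Pow(Add(12, -4), Rational(1, 2)))) = Add(-6, Mul(Add(-2, 1, -10), Pow(8, Rational(1, 2)))) = Add(-6, Mul(-11, Mul(2, Pow(2, Rational(1, 2))))) = Add(-6, Mul(-22, Pow(2, Rational(1, 2))))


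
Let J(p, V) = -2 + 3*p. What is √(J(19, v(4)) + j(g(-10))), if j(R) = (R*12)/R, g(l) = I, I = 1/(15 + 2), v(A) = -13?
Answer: √67 ≈ 8.1853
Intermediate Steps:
I = 1/17 ≈ 0.058824
g(l) = 1/17
j(R) = 12 (j(R) = (12*R)/R = 12)
√(J(19, v(4)) + j(g(-10))) = √((-2 + 3*19) + 12) = √((-2 + 57) + 12) = √(55 + 12) = √67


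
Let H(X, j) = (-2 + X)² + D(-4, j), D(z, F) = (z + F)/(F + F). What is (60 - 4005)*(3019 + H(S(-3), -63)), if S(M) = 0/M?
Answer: -500968975/42 ≈ -1.1928e+7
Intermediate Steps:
S(M) = 0
D(z, F) = (F + z)/(2*F) (D(z, F) = (F + z)/((2*F)) = (F + z)*(1/(2*F)) = (F + z)/(2*F))
H(X, j) = (-2 + X)² + (-4 + j)/(2*j) (H(X, j) = (-2 + X)² + (j - 4)/(2*j) = (-2 + X)² + (-4 + j)/(2*j))
(60 - 4005)*(3019 + H(S(-3), -63)) = (60 - 4005)*(3019 + (½ + (-2 + 0)² - 2/(-63))) = -3945*(3019 + (½ + (-2)² - 2*(-1/63))) = -3945*(3019 + (½ + 4 + 2/63)) = -3945*(3019 + 571/126) = -3945*380965/126 = -500968975/42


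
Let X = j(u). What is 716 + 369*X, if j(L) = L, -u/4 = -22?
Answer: 33188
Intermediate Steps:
u = 88 (u = -4*(-22) = 88)
X = 88
716 + 369*X = 716 + 369*88 = 716 + 32472 = 33188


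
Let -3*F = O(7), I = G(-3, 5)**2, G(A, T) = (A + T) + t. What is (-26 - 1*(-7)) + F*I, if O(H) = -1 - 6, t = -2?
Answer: -19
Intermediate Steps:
O(H) = -7
G(A, T) = -2 + A + T (G(A, T) = (A + T) - 2 = -2 + A + T)
I = 0 (I = (-2 - 3 + 5)**2 = 0**2 = 0)
F = 7/3 (F = -1/3*(-7) = 7/3 ≈ 2.3333)
(-26 - 1*(-7)) + F*I = (-26 - 1*(-7)) + (7/3)*0 = (-26 + 7) + 0 = -19 + 0 = -19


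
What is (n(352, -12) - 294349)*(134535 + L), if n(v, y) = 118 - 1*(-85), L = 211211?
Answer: -101699802916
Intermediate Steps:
n(v, y) = 203 (n(v, y) = 118 + 85 = 203)
(n(352, -12) - 294349)*(134535 + L) = (203 - 294349)*(134535 + 211211) = -294146*345746 = -101699802916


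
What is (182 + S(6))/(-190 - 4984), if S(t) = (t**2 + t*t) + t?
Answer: -10/199 ≈ -0.050251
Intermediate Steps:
S(t) = t + 2*t**2 (S(t) = (t**2 + t**2) + t = 2*t**2 + t = t + 2*t**2)
(182 + S(6))/(-190 - 4984) = (182 + 6*(1 + 2*6))/(-190 - 4984) = (182 + 6*(1 + 12))/(-5174) = (182 + 6*13)*(-1/5174) = (182 + 78)*(-1/5174) = 260*(-1/5174) = -10/199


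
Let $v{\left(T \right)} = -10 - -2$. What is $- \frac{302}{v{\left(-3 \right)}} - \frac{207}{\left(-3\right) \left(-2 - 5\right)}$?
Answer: $\frac{781}{28} \approx 27.893$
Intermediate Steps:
$v{\left(T \right)} = -8$ ($v{\left(T \right)} = -10 + 2 = -8$)
$- \frac{302}{v{\left(-3 \right)}} - \frac{207}{\left(-3\right) \left(-2 - 5\right)} = - \frac{302}{-8} - \frac{207}{\left(-3\right) \left(-2 - 5\right)} = \left(-302\right) \left(- \frac{1}{8}\right) - \frac{207}{\left(-3\right) \left(-7\right)} = \frac{151}{4} - \frac{207}{21} = \frac{151}{4} - \frac{69}{7} = \frac{781}{28}$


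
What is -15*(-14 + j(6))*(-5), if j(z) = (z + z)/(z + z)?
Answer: -975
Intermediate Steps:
j(z) = 1 (j(z) = (2*z)/((2*z)) = (2*z)*(1/(2*z)) = 1)
-15*(-14 + j(6))*(-5) = -15*(-14 + 1)*(-5) = -15*(-13)*(-5) = 195*(-5) = -975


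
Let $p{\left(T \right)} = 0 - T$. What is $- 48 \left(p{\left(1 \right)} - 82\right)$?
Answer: $3984$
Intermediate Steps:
$p{\left(T \right)} = - T$
$- 48 \left(p{\left(1 \right)} - 82\right) = - 48 \left(\left(-1\right) 1 - 82\right) = - 48 \left(-1 - 82\right) = \left(-48\right) \left(-83\right) = 3984$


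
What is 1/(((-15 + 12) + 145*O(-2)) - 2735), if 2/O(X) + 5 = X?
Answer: -7/19456 ≈ -0.00035979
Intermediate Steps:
O(X) = 2/(-5 + X)
1/(((-15 + 12) + 145*O(-2)) - 2735) = 1/(((-15 + 12) + 145*(2/(-5 - 2))) - 2735) = 1/((-3 + 145*(2/(-7))) - 2735) = 1/((-3 + 145*(2*(-⅐))) - 2735) = 1/((-3 + 145*(-2/7)) - 2735) = 1/((-3 - 290/7) - 2735) = 1/(-311/7 - 2735) = 1/(-19456/7) = -7/19456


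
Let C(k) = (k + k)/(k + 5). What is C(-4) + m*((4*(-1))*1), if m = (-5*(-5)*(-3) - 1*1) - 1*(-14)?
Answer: 240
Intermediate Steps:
C(k) = 2*k/(5 + k) (C(k) = (2*k)/(5 + k) = 2*k/(5 + k))
m = -62 (m = (25*(-3) - 1) + 14 = (-75 - 1) + 14 = -76 + 14 = -62)
C(-4) + m*((4*(-1))*1) = 2*(-4)/(5 - 4) - 62*4*(-1) = 2*(-4)/1 - (-248) = 2*(-4)*1 - 62*(-4) = -8 + 248 = 240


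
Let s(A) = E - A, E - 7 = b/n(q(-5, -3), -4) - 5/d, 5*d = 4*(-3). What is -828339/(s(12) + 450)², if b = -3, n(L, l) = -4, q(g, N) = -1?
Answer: -29820204/7219969 ≈ -4.1302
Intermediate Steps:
d = -12/5 (d = (4*(-3))/5 = (⅕)*(-12) = -12/5 ≈ -2.4000)
E = 59/6 (E = 7 + (-3/(-4) - 5/(-12/5)) = 7 + (-3*(-¼) - 5*(-5/12)) = 7 + (¾ + 25/12) = 7 + 17/6 = 59/6 ≈ 9.8333)
s(A) = 59/6 - A
-828339/(s(12) + 450)² = -828339/((59/6 - 1*12) + 450)² = -828339/((59/6 - 12) + 450)² = -828339/(-13/6 + 450)² = -828339/((2687/6)²) = -828339/7219969/36 = -828339*36/7219969 = -29820204/7219969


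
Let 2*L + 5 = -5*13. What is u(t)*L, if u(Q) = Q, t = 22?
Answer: -770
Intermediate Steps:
L = -35 (L = -5/2 + (-5*13)/2 = -5/2 + (½)*(-65) = -5/2 - 65/2 = -35)
u(t)*L = 22*(-35) = -770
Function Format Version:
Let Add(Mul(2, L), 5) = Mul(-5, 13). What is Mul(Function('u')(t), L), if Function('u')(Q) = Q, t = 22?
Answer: -770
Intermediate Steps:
L = -35 (L = Add(Rational(-5, 2), Mul(Rational(1, 2), Mul(-5, 13))) = Add(Rational(-5, 2), Mul(Rational(1, 2), -65)) = Add(Rational(-5, 2), Rational(-65, 2)) = -35)
Mul(Function('u')(t), L) = Mul(22, -35) = -770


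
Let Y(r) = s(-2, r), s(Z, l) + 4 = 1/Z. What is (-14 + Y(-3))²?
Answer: 1369/4 ≈ 342.25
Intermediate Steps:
s(Z, l) = -4 + 1/Z
Y(r) = -9/2 (Y(r) = -4 + 1/(-2) = -4 - ½ = -9/2)
(-14 + Y(-3))² = (-14 - 9/2)² = (-37/2)² = 1369/4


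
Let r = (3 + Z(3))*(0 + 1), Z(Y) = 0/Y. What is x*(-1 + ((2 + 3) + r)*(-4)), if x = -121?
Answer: 3993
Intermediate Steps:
Z(Y) = 0
r = 3 (r = (3 + 0)*(0 + 1) = 3*1 = 3)
x*(-1 + ((2 + 3) + r)*(-4)) = -121*(-1 + ((2 + 3) + 3)*(-4)) = -121*(-1 + (5 + 3)*(-4)) = -121*(-1 + 8*(-4)) = -121*(-1 - 32) = -121*(-33) = 3993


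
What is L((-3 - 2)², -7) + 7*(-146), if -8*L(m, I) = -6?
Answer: -4085/4 ≈ -1021.3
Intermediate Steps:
L(m, I) = ¾ (L(m, I) = -⅛*(-6) = ¾)
L((-3 - 2)², -7) + 7*(-146) = ¾ + 7*(-146) = ¾ - 1022 = -4085/4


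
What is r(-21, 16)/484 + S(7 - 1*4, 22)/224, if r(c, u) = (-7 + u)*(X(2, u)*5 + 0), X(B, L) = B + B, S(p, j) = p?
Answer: 10443/27104 ≈ 0.38529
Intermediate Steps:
X(B, L) = 2*B
r(c, u) = -140 + 20*u (r(c, u) = (-7 + u)*((2*2)*5 + 0) = (-7 + u)*(4*5 + 0) = (-7 + u)*(20 + 0) = (-7 + u)*20 = -140 + 20*u)
r(-21, 16)/484 + S(7 - 1*4, 22)/224 = (-140 + 20*16)/484 + (7 - 1*4)/224 = (-140 + 320)*(1/484) + (7 - 4)*(1/224) = 180*(1/484) + 3*(1/224) = 45/121 + 3/224 = 10443/27104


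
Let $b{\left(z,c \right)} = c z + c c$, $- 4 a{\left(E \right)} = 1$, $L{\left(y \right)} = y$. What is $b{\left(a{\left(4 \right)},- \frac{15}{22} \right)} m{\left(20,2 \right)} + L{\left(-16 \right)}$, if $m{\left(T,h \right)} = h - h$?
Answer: $-16$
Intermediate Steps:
$m{\left(T,h \right)} = 0$
$a{\left(E \right)} = - \frac{1}{4}$ ($a{\left(E \right)} = \left(- \frac{1}{4}\right) 1 = - \frac{1}{4}$)
$b{\left(z,c \right)} = c^{2} + c z$ ($b{\left(z,c \right)} = c z + c^{2} = c^{2} + c z$)
$b{\left(a{\left(4 \right)},- \frac{15}{22} \right)} m{\left(20,2 \right)} + L{\left(-16 \right)} = - \frac{15}{22} \left(- \frac{15}{22} - \frac{1}{4}\right) 0 - 16 = \left(-15\right) \frac{1}{22} \left(\left(-15\right) \frac{1}{22} - \frac{1}{4}\right) 0 - 16 = - \frac{15 \left(- \frac{15}{22} - \frac{1}{4}\right)}{22} \cdot 0 - 16 = \left(- \frac{15}{22}\right) \left(- \frac{41}{44}\right) 0 - 16 = \frac{615}{968} \cdot 0 - 16 = 0 - 16 = -16$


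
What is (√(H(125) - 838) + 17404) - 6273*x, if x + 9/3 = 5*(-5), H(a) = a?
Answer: 193048 + I*√713 ≈ 1.9305e+5 + 26.702*I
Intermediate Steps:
x = -28 (x = -3 + 5*(-5) = -3 - 25 = -28)
(√(H(125) - 838) + 17404) - 6273*x = (√(125 - 838) + 17404) - 6273*(-28) = (√(-713) + 17404) + 175644 = (I*√713 + 17404) + 175644 = (17404 + I*√713) + 175644 = 193048 + I*√713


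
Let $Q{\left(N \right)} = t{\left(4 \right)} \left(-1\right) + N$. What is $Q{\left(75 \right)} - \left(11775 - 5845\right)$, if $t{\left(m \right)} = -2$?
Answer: $-5853$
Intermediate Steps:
$Q{\left(N \right)} = 2 + N$ ($Q{\left(N \right)} = \left(-2\right) \left(-1\right) + N = 2 + N$)
$Q{\left(75 \right)} - \left(11775 - 5845\right) = \left(2 + 75\right) - \left(11775 - 5845\right) = 77 - \left(11775 - 5845\right) = 77 - 5930 = -5853$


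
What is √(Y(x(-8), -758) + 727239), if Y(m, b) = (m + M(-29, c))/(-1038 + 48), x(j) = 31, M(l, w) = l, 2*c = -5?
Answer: 2*√4949770430/165 ≈ 852.78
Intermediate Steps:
c = -5/2 (c = (½)*(-5) = -5/2 ≈ -2.5000)
Y(m, b) = 29/990 - m/990 (Y(m, b) = (m - 29)/(-1038 + 48) = (-29 + m)/(-990) = (-29 + m)*(-1/990) = 29/990 - m/990)
√(Y(x(-8), -758) + 727239) = √((29/990 - 1/990*31) + 727239) = √((29/990 - 31/990) + 727239) = √(-1/495 + 727239) = √(359983304/495) = 2*√4949770430/165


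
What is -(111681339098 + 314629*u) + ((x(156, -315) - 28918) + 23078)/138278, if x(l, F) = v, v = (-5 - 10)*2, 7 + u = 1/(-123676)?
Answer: -19488772791419413441/174506836 ≈ -1.1168e+11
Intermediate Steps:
u = -865733/123676 (u = -7 + 1/(-123676) = -7 - 1/123676 = -865733/123676 ≈ -7.0000)
v = -30 (v = -15*2 = -30)
x(l, F) = -30
-(111681339098 + 314629*u) + ((x(156, -315) - 28918) + 23078)/138278 = -314629/(1/(-865733/123676 + 354962)) + ((-30 - 28918) + 23078)/138278 = -314629/(1/(43899414579/123676)) + (-28948 + 23078)*(1/138278) = -314629/123676/43899414579 - 5870*1/138278 = -314629*43899414579/123676 - 2935/69139 = -281878141011759/2524 - 2935/69139 = -19488772791419413441/174506836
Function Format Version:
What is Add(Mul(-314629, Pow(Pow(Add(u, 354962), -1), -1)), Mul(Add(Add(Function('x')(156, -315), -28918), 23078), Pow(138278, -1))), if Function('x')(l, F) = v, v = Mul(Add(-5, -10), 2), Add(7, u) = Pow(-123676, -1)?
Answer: Rational(-19488772791419413441, 174506836) ≈ -1.1168e+11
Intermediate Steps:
u = Rational(-865733, 123676) (u = Add(-7, Pow(-123676, -1)) = Add(-7, Rational(-1, 123676)) = Rational(-865733, 123676) ≈ -7.0000)
v = -30 (v = Mul(-15, 2) = -30)
Function('x')(l, F) = -30
Add(Mul(-314629, Pow(Pow(Add(u, 354962), -1), -1)), Mul(Add(Add(Function('x')(156, -315), -28918), 23078), Pow(138278, -1))) = Add(Mul(-314629, Pow(Pow(Add(Rational(-865733, 123676), 354962), -1), -1)), Mul(Add(Add(-30, -28918), 23078), Pow(138278, -1))) = Add(Mul(-314629, Pow(Pow(Rational(43899414579, 123676), -1), -1)), Mul(Add(-28948, 23078), Rational(1, 138278))) = Add(Mul(-314629, Pow(Rational(123676, 43899414579), -1)), Mul(-5870, Rational(1, 138278))) = Add(Mul(-314629, Rational(43899414579, 123676)), Rational(-2935, 69139)) = Add(Rational(-281878141011759, 2524), Rational(-2935, 69139)) = Rational(-19488772791419413441, 174506836)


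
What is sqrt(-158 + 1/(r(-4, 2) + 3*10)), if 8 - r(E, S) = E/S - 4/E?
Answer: I*sqrt(240279)/39 ≈ 12.569*I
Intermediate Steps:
r(E, S) = 8 + 4/E - E/S (r(E, S) = 8 - (E/S - 4/E) = 8 - (-4/E + E/S) = 8 + (4/E - E/S) = 8 + 4/E - E/S)
sqrt(-158 + 1/(r(-4, 2) + 3*10)) = sqrt(-158 + 1/((8 + 4/(-4) - 1*(-4)/2) + 3*10)) = sqrt(-158 + 1/((8 + 4*(-1/4) - 1*(-4)*1/2) + 30)) = sqrt(-158 + 1/((8 - 1 + 2) + 30)) = sqrt(-158 + 1/(9 + 30)) = sqrt(-158 + 1/39) = sqrt(-6161/39) = I*sqrt(240279)/39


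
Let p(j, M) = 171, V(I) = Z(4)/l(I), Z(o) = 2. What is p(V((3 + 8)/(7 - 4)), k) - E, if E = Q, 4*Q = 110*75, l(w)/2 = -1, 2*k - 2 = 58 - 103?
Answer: -3783/2 ≈ -1891.5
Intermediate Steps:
k = -43/2 (k = 1 + (58 - 103)/2 = 1 + (1/2)*(-45) = 1 - 45/2 = -43/2 ≈ -21.500)
l(w) = -2 (l(w) = 2*(-1) = -2)
Q = 4125/2 (Q = (110*75)/4 = (1/4)*8250 = 4125/2 ≈ 2062.5)
V(I) = -1 (V(I) = 2/(-2) = 2*(-1/2) = -1)
E = 4125/2 ≈ 2062.5
p(V((3 + 8)/(7 - 4)), k) - E = 171 - 1*4125/2 = 171 - 4125/2 = -3783/2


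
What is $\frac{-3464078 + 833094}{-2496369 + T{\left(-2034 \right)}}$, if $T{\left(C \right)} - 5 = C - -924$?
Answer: $\frac{1315492}{1248737} \approx 1.0535$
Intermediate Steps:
$T{\left(C \right)} = 929 + C$ ($T{\left(C \right)} = 5 + \left(C - -924\right) = 5 + \left(C + 924\right) = 5 + \left(924 + C\right) = 929 + C$)
$\frac{-3464078 + 833094}{-2496369 + T{\left(-2034 \right)}} = \frac{-3464078 + 833094}{-2496369 + \left(929 - 2034\right)} = - \frac{2630984}{-2496369 - 1105} = - \frac{2630984}{-2497474} = \left(-2630984\right) \left(- \frac{1}{2497474}\right) = \frac{1315492}{1248737}$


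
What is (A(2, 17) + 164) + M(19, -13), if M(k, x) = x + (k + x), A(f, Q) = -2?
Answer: 155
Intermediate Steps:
M(k, x) = k + 2*x
(A(2, 17) + 164) + M(19, -13) = (-2 + 164) + (19 + 2*(-13)) = 162 + (19 - 26) = 162 - 7 = 155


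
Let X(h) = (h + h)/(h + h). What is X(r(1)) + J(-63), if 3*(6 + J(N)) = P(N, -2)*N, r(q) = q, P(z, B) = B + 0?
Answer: 37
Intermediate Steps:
P(z, B) = B
J(N) = -6 - 2*N/3 (J(N) = -6 + (-2*N)/3 = -6 - 2*N/3)
X(h) = 1 (X(h) = (2*h)/((2*h)) = (2*h)*(1/(2*h)) = 1)
X(r(1)) + J(-63) = 1 + (-6 - ⅔*(-63)) = 1 + (-6 + 42) = 1 + 36 = 37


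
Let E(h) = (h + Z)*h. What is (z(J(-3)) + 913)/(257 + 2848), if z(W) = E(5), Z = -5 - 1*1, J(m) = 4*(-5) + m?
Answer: 908/3105 ≈ 0.29243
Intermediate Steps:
J(m) = -20 + m
Z = -6 (Z = -5 - 1 = -6)
E(h) = h*(-6 + h) (E(h) = (h - 6)*h = (-6 + h)*h = h*(-6 + h))
z(W) = -5 (z(W) = 5*(-6 + 5) = 5*(-1) = -5)
(z(J(-3)) + 913)/(257 + 2848) = (-5 + 913)/(257 + 2848) = 908/3105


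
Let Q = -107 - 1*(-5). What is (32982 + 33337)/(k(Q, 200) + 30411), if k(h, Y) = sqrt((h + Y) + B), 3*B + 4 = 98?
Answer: 6050481327/2774486375 - 132638*sqrt(291)/2774486375 ≈ 2.1799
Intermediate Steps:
B = 94/3 (B = -4/3 + (1/3)*98 = -4/3 + 98/3 = 94/3 ≈ 31.333)
Q = -102 (Q = -107 + 5 = -102)
k(h, Y) = sqrt(94/3 + Y + h) (k(h, Y) = sqrt((h + Y) + 94/3) = sqrt((Y + h) + 94/3) = sqrt(94/3 + Y + h))
(32982 + 33337)/(k(Q, 200) + 30411) = (32982 + 33337)/(sqrt(282 + 9*200 + 9*(-102))/3 + 30411) = 66319/(sqrt(282 + 1800 - 918)/3 + 30411) = 66319/(sqrt(1164)/3 + 30411) = 66319/((2*sqrt(291))/3 + 30411) = 66319/(2*sqrt(291)/3 + 30411) = 66319/(30411 + 2*sqrt(291)/3)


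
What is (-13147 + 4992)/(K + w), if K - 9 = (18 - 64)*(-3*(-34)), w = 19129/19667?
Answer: 160384385/92081432 ≈ 1.7418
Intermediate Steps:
w = 19129/19667 (w = 19129*(1/19667) = 19129/19667 ≈ 0.97264)
K = -4683 (K = 9 + (18 - 64)*(-3*(-34)) = 9 - 46*102 = 9 - 4692 = -4683)
(-13147 + 4992)/(K + w) = (-13147 + 4992)/(-4683 + 19129/19667) = -8155/(-92081432/19667) = -8155*(-19667/92081432) = 160384385/92081432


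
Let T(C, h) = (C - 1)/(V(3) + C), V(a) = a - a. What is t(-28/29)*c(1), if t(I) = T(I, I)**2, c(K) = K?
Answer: 3249/784 ≈ 4.1441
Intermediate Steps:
V(a) = 0
T(C, h) = (-1 + C)/C (T(C, h) = (C - 1)/(0 + C) = (-1 + C)/C)
t(I) = (-1 + I)**2/I**2 (t(I) = ((-1 + I)/I)**2 = (-1 + I)**2/I**2)
t(-28/29)*c(1) = ((-1 - 28/29)**2/(-28/29)**2)*1 = (841*(-57/29)**2/784)*1 = ((841/784)*(3249/841))*1 = (3249/784)*1 = 3249/784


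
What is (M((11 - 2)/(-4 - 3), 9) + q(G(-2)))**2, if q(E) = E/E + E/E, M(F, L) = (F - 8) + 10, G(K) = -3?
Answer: 361/49 ≈ 7.3673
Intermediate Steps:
M(F, L) = 2 + F (M(F, L) = (-8 + F) + 10 = 2 + F)
q(E) = 2 (q(E) = 1 + 1 = 2)
(M((11 - 2)/(-4 - 3), 9) + q(G(-2)))**2 = ((2 + (11 - 2)/(-4 - 3)) + 2)**2 = ((2 + 9/(-7)) + 2)**2 = ((2 + 9*(-1/7)) + 2)**2 = ((2 - 9/7) + 2)**2 = (5/7 + 2)**2 = (19/7)**2 = 361/49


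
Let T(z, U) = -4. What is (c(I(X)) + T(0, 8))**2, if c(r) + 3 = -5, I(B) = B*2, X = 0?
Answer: 144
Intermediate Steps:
I(B) = 2*B
c(r) = -8 (c(r) = -3 - 5 = -8)
(c(I(X)) + T(0, 8))**2 = (-8 - 4)**2 = (-12)**2 = 144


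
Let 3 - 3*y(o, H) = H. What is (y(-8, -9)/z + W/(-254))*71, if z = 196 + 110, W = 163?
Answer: -1734601/38862 ≈ -44.635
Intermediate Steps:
y(o, H) = 1 - H/3
z = 306
(y(-8, -9)/z + W/(-254))*71 = ((1 - ⅓*(-9))/306 + 163/(-254))*71 = ((1 + 3)*(1/306) + 163*(-1/254))*71 = (4*(1/306) - 163/254)*71 = (2/153 - 163/254)*71 = -24431/38862*71 = -1734601/38862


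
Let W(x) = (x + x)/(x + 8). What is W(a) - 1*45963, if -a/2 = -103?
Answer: -4917835/107 ≈ -45961.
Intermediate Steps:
a = 206 (a = -2*(-103) = 206)
W(x) = 2*x/(8 + x) (W(x) = (2*x)/(8 + x) = 2*x/(8 + x))
W(a) - 1*45963 = 2*206/(8 + 206) - 1*45963 = 2*206/214 - 45963 = 2*206*(1/214) - 45963 = 206/107 - 45963 = -4917835/107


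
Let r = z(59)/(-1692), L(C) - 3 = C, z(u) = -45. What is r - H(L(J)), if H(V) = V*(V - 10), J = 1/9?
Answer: 326773/15228 ≈ 21.459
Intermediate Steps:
J = ⅑ ≈ 0.11111
L(C) = 3 + C
H(V) = V*(-10 + V)
r = 5/188 (r = -45/(-1692) = -45*(-1/1692) = 5/188 ≈ 0.026596)
r - H(L(J)) = 5/188 - (3 + ⅑)*(-10 + (3 + ⅑)) = 5/188 - 28*(-10 + 28/9)/9 = 5/188 - 28*(-62)/(9*9) = 5/188 - 1*(-1736/81) = 5/188 + 1736/81 = 326773/15228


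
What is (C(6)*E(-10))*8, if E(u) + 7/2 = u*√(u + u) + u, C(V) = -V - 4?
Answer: 1080 + 1600*I*√5 ≈ 1080.0 + 3577.7*I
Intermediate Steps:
C(V) = -4 - V
E(u) = -7/2 + u + √2*u^(3/2) (E(u) = -7/2 + (u*√(u + u) + u) = -7/2 + (u*√(2*u) + u) = -7/2 + (u*(√2*√u) + u) = -7/2 + (√2*u^(3/2) + u) = -7/2 + (u + √2*u^(3/2)) = -7/2 + u + √2*u^(3/2))
(C(6)*E(-10))*8 = ((-4 - 1*6)*(-7/2 - 10 + √2*(-10)^(3/2)))*8 = ((-4 - 6)*(-7/2 - 10 + √2*(-10*I*√10)))*8 = -10*(-7/2 - 10 - 20*I*√5)*8 = -10*(-27/2 - 20*I*√5)*8 = (135 + 200*I*√5)*8 = 1080 + 1600*I*√5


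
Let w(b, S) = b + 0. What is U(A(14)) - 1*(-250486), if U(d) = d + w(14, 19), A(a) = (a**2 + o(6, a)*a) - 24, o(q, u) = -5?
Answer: 250602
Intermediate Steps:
w(b, S) = b
A(a) = -24 + a**2 - 5*a (A(a) = (a**2 - 5*a) - 24 = -24 + a**2 - 5*a)
U(d) = 14 + d (U(d) = d + 14 = 14 + d)
U(A(14)) - 1*(-250486) = (14 + (-24 + 14**2 - 5*14)) - 1*(-250486) = (14 + (-24 + 196 - 70)) + 250486 = (14 + 102) + 250486 = 116 + 250486 = 250602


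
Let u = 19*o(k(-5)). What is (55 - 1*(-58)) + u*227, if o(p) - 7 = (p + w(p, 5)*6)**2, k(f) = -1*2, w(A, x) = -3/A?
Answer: 241641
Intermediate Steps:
k(f) = -2
o(p) = 7 + (p - 18/p)**2 (o(p) = 7 + (p - 3/p*6)**2 = 7 + (p - 18/p)**2)
u = 1064 (u = 19*(-29 + (-2)**2 + 324/(-2)**2) = 19*(-29 + 4 + 324*(1/4)) = 19*(-29 + 4 + 81) = 19*56 = 1064)
(55 - 1*(-58)) + u*227 = (55 - 1*(-58)) + 1064*227 = (55 + 58) + 241528 = 113 + 241528 = 241641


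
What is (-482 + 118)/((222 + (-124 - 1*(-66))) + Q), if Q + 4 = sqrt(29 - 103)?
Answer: -29120/12837 + 182*I*sqrt(74)/12837 ≈ -2.2684 + 0.12196*I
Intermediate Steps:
Q = -4 + I*sqrt(74) (Q = -4 + sqrt(29 - 103) = -4 + sqrt(-74) = -4 + I*sqrt(74) ≈ -4.0 + 8.6023*I)
(-482 + 118)/((222 + (-124 - 1*(-66))) + Q) = (-482 + 118)/((222 + (-124 - 1*(-66))) + (-4 + I*sqrt(74))) = -364/((222 + (-124 + 66)) + (-4 + I*sqrt(74))) = -364/((222 - 58) + (-4 + I*sqrt(74))) = -364/(164 + (-4 + I*sqrt(74))) = -364/(160 + I*sqrt(74))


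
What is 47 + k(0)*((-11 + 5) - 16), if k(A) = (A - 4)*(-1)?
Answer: -41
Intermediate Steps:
k(A) = 4 - A (k(A) = (-4 + A)*(-1) = 4 - A)
47 + k(0)*((-11 + 5) - 16) = 47 + (4 - 1*0)*((-11 + 5) - 16) = 47 + (4 + 0)*(-6 - 16) = 47 + 4*(-22) = 47 - 88 = -41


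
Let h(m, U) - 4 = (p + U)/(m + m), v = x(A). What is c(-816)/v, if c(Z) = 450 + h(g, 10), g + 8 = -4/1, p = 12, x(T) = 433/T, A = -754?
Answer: -2049749/2598 ≈ -788.97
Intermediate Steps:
v = -433/754 (v = 433/(-754) = 433*(-1/754) = -433/754 ≈ -0.57427)
g = -12 (g = -8 - 4/1 = -8 - 4*1 = -8 - 4 = -12)
h(m, U) = 4 + (12 + U)/(2*m) (h(m, U) = 4 + (12 + U)/(m + m) = 4 + (12 + U)/((2*m)) = 4 + (12 + U)*(1/(2*m)) = 4 + (12 + U)/(2*m))
c(Z) = 5437/12 (c(Z) = 450 + (½)*(12 + 10 + 8*(-12))/(-12) = 450 + (½)*(-1/12)*(12 + 10 - 96) = 450 + (½)*(-1/12)*(-74) = 450 + 37/12 = 5437/12)
c(-816)/v = 5437/(12*(-433/754)) = (5437/12)*(-754/433) = -2049749/2598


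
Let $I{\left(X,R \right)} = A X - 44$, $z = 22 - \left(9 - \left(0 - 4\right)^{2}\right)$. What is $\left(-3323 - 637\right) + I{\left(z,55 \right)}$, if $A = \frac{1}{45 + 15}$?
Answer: $- \frac{240211}{60} \approx -4003.5$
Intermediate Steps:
$A = \frac{1}{60} \approx 0.016667$
$z = 29$ ($z = 22 - \left(9 - \left(-4\right)^{2}\right) = 22 + \left(-9 + 16\right) = 22 + 7 = 29$)
$I{\left(X,R \right)} = -44 + \frac{X}{60}$ ($I{\left(X,R \right)} = \frac{X}{60} - 44 = -44 + \frac{X}{60}$)
$\left(-3323 - 637\right) + I{\left(z,55 \right)} = \left(-3323 - 637\right) + \left(-44 + \frac{1}{60} \cdot 29\right) = -3960 + \left(-44 + \frac{29}{60}\right) = -3960 - \frac{2611}{60} = - \frac{240211}{60}$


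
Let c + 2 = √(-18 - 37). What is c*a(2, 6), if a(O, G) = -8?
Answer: 16 - 8*I*√55 ≈ 16.0 - 59.33*I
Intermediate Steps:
c = -2 + I*√55 (c = -2 + √(-18 - 37) = -2 + √(-55) = -2 + I*√55 ≈ -2.0 + 7.4162*I)
c*a(2, 6) = (-2 + I*√55)*(-8) = 16 - 8*I*√55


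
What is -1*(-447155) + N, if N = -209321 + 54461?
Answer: 292295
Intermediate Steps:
N = -154860
-1*(-447155) + N = -1*(-447155) - 154860 = 447155 - 154860 = 292295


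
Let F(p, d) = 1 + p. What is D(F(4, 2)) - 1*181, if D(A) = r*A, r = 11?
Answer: -126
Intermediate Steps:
D(A) = 11*A
D(F(4, 2)) - 1*181 = 11*(1 + 4) - 1*181 = 11*5 - 181 = 55 - 181 = -126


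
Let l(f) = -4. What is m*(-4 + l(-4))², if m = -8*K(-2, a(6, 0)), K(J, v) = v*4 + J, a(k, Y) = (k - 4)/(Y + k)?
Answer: 1024/3 ≈ 341.33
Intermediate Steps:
a(k, Y) = (-4 + k)/(Y + k)
K(J, v) = J + 4*v (K(J, v) = 4*v + J = J + 4*v)
m = 16/3 (m = -8*(-2 + 4*((-4 + 6)/(0 + 6))) = -8*(-2 + 4*(2/6)) = -8*(-2 + 4*((⅙)*2)) = -8*(-2 + 4*(⅓)) = -8*(-2 + 4/3) = -8*(-⅔) = 16/3 ≈ 5.3333)
m*(-4 + l(-4))² = 16*(-4 - 4)²/3 = (16/3)*(-8)² = (16/3)*64 = 1024/3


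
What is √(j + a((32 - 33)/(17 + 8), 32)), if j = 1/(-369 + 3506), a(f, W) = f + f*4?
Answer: 6*I*√1364595/15685 ≈ 0.44686*I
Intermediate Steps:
a(f, W) = 5*f (a(f, W) = f + 4*f = 5*f)
j = 1/3137 ≈ 0.00031878
√(j + a((32 - 33)/(17 + 8), 32)) = √(1/3137 + 5*((32 - 33)/(17 + 8))) = √(1/3137 + 5*(-1/25)) = √(1/3137 - ⅕) = √(-3132/15685) = 6*I*√1364595/15685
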